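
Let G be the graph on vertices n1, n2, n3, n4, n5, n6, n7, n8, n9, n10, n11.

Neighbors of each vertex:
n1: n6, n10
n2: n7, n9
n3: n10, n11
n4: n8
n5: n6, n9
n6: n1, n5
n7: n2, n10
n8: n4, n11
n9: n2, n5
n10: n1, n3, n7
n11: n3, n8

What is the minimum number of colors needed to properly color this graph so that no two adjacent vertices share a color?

The cycle n5-n6-n1-n10-n7-n2-n9-n5 has odd length 7, so it cannot be 2-colored; at least 3 colors are needed.
3 colors suffice: color red → {n2, n5, n8, n10}; color blue → {n1, n4, n7, n9, n11}; color green → {n3, n6}. No two adjacent vertices share a color.

3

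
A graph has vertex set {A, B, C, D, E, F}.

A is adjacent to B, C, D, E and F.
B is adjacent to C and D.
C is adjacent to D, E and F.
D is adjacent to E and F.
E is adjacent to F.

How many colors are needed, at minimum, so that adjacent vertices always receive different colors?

A, C, D, E, F form a clique, so at least 5 colors are needed.
5 colors suffice: color 1 → {D}; color 2 → {C}; color 3 → {A}; color 4 → {B, F}; color 5 → {E}. Every edge joins two different colors.

5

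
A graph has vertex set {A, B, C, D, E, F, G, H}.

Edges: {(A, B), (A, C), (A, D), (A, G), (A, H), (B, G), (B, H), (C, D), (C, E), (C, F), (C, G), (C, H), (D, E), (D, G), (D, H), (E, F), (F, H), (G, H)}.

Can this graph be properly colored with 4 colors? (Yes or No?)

A, C, D, G, H are pairwise adjacent (a clique of size 5), so at least 5 colors are needed.
So 4 colors are not enough.

No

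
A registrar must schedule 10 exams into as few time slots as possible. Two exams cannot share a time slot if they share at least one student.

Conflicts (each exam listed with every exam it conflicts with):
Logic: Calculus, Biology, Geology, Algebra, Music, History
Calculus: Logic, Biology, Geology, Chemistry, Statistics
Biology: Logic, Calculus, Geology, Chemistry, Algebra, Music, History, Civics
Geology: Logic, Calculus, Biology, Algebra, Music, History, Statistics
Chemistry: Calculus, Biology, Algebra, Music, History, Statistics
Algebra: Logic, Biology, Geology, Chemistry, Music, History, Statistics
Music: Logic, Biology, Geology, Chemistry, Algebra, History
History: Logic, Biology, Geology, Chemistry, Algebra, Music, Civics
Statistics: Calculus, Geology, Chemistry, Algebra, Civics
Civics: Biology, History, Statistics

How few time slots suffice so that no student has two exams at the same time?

6

Logic, Biology, Geology, Algebra, Music, History are mutually in conflict, so at least 6 time slots are needed.
6 time slots suffice: time slot 1 → {Biology, Statistics}; time slot 2 → {Calculus, Algebra, Civics}; time slot 3 → {History}; time slot 4 → {Geology, Chemistry}; time slot 5 → {Logic}; time slot 6 → {Music}. Each listed conflict is separated.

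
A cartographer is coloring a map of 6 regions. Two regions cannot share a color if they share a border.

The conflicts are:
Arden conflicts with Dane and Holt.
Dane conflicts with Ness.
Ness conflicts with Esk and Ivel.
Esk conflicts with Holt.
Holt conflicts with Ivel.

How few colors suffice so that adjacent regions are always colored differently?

The cycle Ivel-Ness-Dane-Arden-Holt-Ivel has odd length 5, so it cannot be 2-colored; at least 3 colors are needed.
A valid assignment using 3 colors: Arden=3, Dane=2, Ness=1, Esk=2, Holt=1, Ivel=2. Every pair that conflicts lands in different colors.

3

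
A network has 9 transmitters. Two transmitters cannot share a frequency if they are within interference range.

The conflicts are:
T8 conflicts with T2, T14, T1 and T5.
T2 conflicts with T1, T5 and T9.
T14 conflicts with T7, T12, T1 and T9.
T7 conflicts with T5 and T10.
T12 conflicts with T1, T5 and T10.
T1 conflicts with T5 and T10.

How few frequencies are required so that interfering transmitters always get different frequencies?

T8, T2, T1, T5 all conflict with each other, so at least 4 frequencies are needed.
A valid assignment using 4 frequencies: T8=4, T2=3, T14=2, T7=1, T12=3, T1=1, T5=2, T10=2, T9=1. Each listed conflict is separated.

4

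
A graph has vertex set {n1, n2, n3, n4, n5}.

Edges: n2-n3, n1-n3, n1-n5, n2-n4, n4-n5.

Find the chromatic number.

The cycle n4-n2-n3-n1-n5-n4 has odd length 5, so it cannot be 2-colored; at least 3 colors are needed.
3 colors suffice: color red → {n3, n4}; color blue → {n2, n5}; color green → {n1}. Every edge joins two different colors.

3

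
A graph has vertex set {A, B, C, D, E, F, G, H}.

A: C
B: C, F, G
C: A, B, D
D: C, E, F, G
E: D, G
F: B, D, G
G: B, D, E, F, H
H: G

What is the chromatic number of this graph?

B, F, G are pairwise adjacent, so at least 3 colors are needed.
A valid assignment using 3 colors: A=2, B=2, C=1, D=2, E=3, F=3, G=1, H=2. No two adjacent vertices share a color.

3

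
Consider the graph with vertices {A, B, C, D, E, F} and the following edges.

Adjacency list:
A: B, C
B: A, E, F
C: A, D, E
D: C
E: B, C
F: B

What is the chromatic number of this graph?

B and E are adjacent, so at least 2 colors are needed.
2 colors suffice: color 1 → {B, C}; color 2 → {A, D, E, F}. No two adjacent vertices share a color.

2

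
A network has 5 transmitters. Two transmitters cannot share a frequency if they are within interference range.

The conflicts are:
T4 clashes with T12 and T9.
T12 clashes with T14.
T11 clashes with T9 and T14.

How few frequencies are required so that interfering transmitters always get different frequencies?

3

The cycle T14-T12-T4-T9-T11-T14 has odd length 5, so it cannot be 2-colored; at least 3 frequencies are needed.
3 frequencies suffice: frequency 1 → {T4, T11}; frequency 2 → {T12, T9}; frequency 3 → {T14}. No two conflicting transmitters share a frequency.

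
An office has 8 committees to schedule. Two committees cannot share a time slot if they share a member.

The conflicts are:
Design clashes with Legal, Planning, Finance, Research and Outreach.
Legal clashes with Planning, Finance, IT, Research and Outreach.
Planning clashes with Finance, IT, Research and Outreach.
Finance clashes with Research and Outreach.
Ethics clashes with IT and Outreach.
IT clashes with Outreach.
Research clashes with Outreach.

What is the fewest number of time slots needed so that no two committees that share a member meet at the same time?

6

Design, Legal, Planning, Finance, Research, Outreach all conflict with each other, so at least 6 time slots are needed.
6 time slots suffice: time slot 1 → {Outreach}; time slot 2 → {Legal, Ethics}; time slot 3 → {Planning}; time slot 4 → {Design, IT}; time slot 5 → {Finance}; time slot 6 → {Research}. Every pair that conflicts lands in different time slots.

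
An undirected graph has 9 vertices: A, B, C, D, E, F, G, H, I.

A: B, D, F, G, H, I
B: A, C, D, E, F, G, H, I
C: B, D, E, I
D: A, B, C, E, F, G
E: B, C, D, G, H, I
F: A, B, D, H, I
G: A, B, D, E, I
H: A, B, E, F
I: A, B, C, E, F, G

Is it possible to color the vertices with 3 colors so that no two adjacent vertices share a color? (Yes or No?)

B, D, E, G are mutually adjacent (a clique of size 4), so at least 4 colors are needed.
So 3 colors are not enough.

No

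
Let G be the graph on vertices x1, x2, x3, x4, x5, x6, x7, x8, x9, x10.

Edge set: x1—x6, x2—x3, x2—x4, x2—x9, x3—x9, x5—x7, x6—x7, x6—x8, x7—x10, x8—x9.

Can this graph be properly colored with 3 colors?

The chromatic number is 3. x2, x3, x9 are mutually adjacent, so at least 3 colors are needed.
3 colors suffice: color 1 → {x2, x5, x6, x10}; color 2 → {x1, x4, x7, x9}; color 3 → {x3, x8}.
That is already a proper 3-coloring.

Yes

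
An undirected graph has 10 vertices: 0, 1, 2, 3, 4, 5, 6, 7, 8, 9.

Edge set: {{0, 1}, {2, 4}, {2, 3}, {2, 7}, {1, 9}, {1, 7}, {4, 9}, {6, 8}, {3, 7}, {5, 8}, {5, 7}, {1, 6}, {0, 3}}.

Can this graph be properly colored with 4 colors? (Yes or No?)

The chromatic number is 3. 2, 3, 7 form a triangle, so at least 3 colors are needed.
A valid assignment using 3 colors: 0=red, 1=blue, 2=blue, 3=green, 4=green, 5=blue, 6=green, 7=red, 8=red, 9=red.
Since 4 ≥ 3, a proper 4-coloring certainly exists.

Yes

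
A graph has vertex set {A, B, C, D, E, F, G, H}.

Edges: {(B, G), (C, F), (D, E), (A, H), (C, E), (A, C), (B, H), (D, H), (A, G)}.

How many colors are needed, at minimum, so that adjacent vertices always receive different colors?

The cycle A-C-E-D-H-A has odd length 5, so it cannot be 2-colored; at least 3 colors are needed.
3 colors suffice: color 1 → {C, G, H}; color 2 → {A, B, E, F}; color 3 → {D}. No two adjacent vertices share a color.

3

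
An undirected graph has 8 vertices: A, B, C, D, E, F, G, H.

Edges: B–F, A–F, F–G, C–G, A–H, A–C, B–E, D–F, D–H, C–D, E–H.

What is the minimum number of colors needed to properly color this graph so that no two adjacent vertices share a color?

The cycle H-A-F-B-E-H has odd length 5, so it cannot be 2-colored; at least 3 colors are needed.
3 colors suffice: color 1 → {C, F, H}; color 2 → {A, D, E, G}; color 3 → {B}. No two adjacent vertices share a color.

3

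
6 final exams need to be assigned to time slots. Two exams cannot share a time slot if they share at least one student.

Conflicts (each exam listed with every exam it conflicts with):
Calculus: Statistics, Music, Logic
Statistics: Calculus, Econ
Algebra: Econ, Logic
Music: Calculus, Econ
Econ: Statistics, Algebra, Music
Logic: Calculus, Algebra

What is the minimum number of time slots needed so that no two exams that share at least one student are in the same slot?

3

The cycle Calculus-Statistics-Econ-Algebra-Logic-Calculus has odd length 5, so it cannot be 2-colored; at least 3 time slots are needed.
3 time slots suffice: time slot 1 → {Calculus, Econ}; time slot 2 → {Statistics, Algebra, Music}; time slot 3 → {Logic}. Each listed conflict is separated.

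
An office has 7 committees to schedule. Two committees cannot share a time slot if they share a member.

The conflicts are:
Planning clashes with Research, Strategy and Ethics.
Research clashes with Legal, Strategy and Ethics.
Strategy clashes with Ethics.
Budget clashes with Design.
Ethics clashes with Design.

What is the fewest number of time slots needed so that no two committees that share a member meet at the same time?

4

Planning, Research, Strategy, Ethics are mutually in conflict, so at least 4 time slots are needed.
4 time slots suffice: time slot 1 → {Legal, Budget, Ethics}; time slot 2 → {Research, Design}; time slot 3 → {Strategy}; time slot 4 → {Planning}. No two conflicting committees share a time slot.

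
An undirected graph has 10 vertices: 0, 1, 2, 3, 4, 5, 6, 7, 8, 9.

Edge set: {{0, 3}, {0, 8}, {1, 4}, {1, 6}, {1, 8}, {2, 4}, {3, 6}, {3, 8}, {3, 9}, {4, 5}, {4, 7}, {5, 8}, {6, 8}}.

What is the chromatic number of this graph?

3

0, 3, 8 form a triangle, so at least 3 colors are needed.
3 colors suffice: color a → {4, 8, 9}; color b → {1, 2, 3, 5, 7}; color c → {0, 6}. No two adjacent vertices share a color.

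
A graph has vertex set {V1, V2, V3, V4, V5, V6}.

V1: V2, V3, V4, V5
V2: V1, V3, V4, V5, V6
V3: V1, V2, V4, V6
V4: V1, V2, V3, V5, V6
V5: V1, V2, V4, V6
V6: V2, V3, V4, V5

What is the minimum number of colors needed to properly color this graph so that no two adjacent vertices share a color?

V1, V2, V3, V4 are pairwise adjacent (a clique of size 4), so at least 4 colors are needed.
A valid assignment using 4 colors: V1=4, V2=1, V3=3, V4=2, V5=3, V6=4. No two adjacent vertices share a color.

4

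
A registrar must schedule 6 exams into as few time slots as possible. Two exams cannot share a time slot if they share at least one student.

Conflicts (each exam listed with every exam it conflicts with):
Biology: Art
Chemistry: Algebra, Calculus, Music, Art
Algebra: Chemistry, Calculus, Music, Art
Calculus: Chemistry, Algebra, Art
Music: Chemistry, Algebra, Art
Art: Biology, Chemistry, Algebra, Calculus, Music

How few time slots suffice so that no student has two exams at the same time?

Chemistry, Algebra, Music, Art are mutually in conflict, so at least 4 time slots are needed.
4 time slots suffice: Biology=2, Chemistry=2, Algebra=3, Calculus=4, Music=4, Art=1. No two conflicting exams share a time slot.

4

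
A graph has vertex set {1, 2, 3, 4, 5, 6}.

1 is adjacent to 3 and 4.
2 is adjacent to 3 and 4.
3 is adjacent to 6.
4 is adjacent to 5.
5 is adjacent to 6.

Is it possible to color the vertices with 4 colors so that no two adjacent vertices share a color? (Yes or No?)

Yes

The chromatic number is 3. The cycle 6-3-2-4-5-6 has odd length 5, so it cannot be 2-colored; at least 3 colors are needed.
3 colors suffice: 1=b, 2=b, 3=a, 4=a, 5=c, 6=b.
Since 4 ≥ 3, a proper 4-coloring certainly exists.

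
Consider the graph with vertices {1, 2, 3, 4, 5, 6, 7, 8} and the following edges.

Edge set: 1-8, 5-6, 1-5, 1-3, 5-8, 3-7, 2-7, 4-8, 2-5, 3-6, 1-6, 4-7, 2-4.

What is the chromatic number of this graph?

2, 4, 7 are pairwise adjacent, so at least 3 colors are needed.
3 colors suffice: 1=b, 2=b, 3=a, 4=a, 5=a, 6=c, 7=c, 8=c. Each edge has distinct colors on its endpoints.

3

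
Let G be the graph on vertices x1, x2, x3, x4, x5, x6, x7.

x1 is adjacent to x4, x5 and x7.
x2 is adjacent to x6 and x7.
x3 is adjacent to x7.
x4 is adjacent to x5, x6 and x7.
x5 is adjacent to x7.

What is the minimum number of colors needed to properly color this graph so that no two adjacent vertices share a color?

x1, x4, x5, x7 are pairwise adjacent (a clique of size 4), so at least 4 colors are needed.
4 colors suffice: color 1 → {x6, x7}; color 2 → {x2, x3, x4}; color 3 → {x5}; color 4 → {x1}. Every edge joins two different colors.

4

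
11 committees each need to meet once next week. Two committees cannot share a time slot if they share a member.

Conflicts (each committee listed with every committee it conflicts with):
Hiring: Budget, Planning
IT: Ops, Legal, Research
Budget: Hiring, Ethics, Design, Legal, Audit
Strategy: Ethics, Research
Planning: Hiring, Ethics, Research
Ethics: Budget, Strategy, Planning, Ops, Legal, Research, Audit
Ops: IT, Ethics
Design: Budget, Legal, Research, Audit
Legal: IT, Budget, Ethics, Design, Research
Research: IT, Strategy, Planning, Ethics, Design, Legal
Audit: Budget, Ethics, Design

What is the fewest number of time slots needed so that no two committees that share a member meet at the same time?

3

Planning, Ethics, Research are mutually in conflict, so at least 3 time slots are needed.
3 time slots suffice: Hiring=1, IT=1, Budget=2, Strategy=3, Planning=3, Ethics=1, Ops=2, Design=1, Legal=3, Research=2, Audit=3. Each listed conflict is separated.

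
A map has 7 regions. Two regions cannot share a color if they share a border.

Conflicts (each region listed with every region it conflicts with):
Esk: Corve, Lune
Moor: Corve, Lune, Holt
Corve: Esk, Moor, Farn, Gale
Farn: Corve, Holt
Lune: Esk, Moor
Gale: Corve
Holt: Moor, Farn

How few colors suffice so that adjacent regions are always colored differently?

Moor and Holt conflict, so at least 2 colors are needed.
2 colors suffice: color 1 → {Corve, Lune, Holt}; color 2 → {Esk, Moor, Farn, Gale}. Each listed conflict is separated.

2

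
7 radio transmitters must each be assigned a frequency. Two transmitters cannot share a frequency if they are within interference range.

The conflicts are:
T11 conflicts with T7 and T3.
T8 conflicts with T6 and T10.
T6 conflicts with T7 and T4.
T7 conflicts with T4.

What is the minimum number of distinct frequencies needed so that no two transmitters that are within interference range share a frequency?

3

T6, T7, T4 are mutually in conflict, so at least 3 frequencies are needed.
3 frequencies suffice: T11=1, T8=2, T6=1, T10=1, T7=2, T4=3, T3=2. Each listed conflict is separated.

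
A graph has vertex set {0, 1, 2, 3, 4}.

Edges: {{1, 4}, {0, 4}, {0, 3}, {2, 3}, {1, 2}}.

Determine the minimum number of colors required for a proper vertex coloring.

The cycle 2-3-0-4-1-2 has odd length 5, so it cannot be 2-colored; at least 3 colors are needed.
3 colors suffice: color a → {0, 2}; color b → {3, 4}; color c → {1}. Every edge joins two different colors.

3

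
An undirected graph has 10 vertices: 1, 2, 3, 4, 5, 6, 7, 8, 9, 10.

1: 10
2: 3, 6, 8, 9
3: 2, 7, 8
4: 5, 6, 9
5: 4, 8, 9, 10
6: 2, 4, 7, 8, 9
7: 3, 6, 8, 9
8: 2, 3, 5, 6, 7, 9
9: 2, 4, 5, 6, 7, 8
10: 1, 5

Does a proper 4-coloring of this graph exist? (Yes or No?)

Yes

The chromatic number is 4. 6, 7, 8, 9 form a clique, so at least 4 colors are needed.
4 colors suffice: color red → {4, 8, 10}; color blue → {1, 3, 9}; color green → {5, 6}; color yellow → {2, 7}.
That is already a proper 4-coloring.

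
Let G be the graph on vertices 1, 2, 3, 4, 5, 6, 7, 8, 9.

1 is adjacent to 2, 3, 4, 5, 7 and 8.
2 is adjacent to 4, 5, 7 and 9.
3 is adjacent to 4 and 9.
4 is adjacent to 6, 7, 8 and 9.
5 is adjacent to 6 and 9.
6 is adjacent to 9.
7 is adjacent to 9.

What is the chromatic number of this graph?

4

1, 2, 4, 7 form a clique, so at least 4 colors are needed.
4 colors suffice: color a → {4, 5}; color b → {1, 9}; color c → {2, 3, 6, 8}; color d → {7}. Each edge has distinct colors on its endpoints.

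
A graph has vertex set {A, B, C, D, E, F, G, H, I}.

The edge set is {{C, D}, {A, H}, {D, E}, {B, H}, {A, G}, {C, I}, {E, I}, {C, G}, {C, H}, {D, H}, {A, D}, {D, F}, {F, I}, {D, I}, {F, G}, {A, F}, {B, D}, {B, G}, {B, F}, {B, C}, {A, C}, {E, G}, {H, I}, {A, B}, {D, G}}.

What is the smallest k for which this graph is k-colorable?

A, B, C, D, H form a clique, so at least 5 colors are needed.
A valid assignment using 5 colors: A=3, B=2, C=4, D=1, E=3, F=4, G=5, H=5, I=2. No two adjacent vertices share a color.

5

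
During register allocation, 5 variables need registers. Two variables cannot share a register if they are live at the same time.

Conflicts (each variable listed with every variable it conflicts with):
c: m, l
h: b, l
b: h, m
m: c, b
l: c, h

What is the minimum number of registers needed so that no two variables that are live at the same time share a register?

The cycle h-l-c-m-b-h has odd length 5, so it cannot be 2-colored; at least 3 registers are needed.
Using 3 registers: c=1, h=1, b=3, m=2, l=2. Each listed conflict is separated.

3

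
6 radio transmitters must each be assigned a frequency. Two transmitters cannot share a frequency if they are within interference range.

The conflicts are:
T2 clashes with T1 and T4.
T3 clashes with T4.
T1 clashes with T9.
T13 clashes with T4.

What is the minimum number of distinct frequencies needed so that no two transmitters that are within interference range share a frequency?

2

T2 and T1 conflict, so at least 2 frequencies are needed.
2 frequencies suffice: frequency 1 → {T1, T4}; frequency 2 → {T2, T3, T9, T13}. No two conflicting transmitters share a frequency.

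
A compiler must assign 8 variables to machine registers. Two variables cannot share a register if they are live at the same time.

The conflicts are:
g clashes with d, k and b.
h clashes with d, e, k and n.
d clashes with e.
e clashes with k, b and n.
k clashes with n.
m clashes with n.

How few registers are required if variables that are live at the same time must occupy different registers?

4

h, e, k, n are mutually in conflict, so at least 4 registers are needed.
4 registers suffice: register 1 → {g, e, m}; register 2 → {h, b}; register 3 → {d, n}; register 4 → {k}. Every pair that conflicts lands in different registers.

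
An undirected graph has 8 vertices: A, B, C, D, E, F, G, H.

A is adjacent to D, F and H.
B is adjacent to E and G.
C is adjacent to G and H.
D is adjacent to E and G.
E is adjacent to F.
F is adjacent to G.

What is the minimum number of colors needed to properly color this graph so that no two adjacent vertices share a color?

The cycle C-G-D-A-H-C has odd length 5, so it cannot be 2-colored; at least 3 colors are needed.
3 colors suffice: color red → {A, E, G}; color blue → {B, C, D, F}; color green → {H}. Each edge has distinct colors on its endpoints.

3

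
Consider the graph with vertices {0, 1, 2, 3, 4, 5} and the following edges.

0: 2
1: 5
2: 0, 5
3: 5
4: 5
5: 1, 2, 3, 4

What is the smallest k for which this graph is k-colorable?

2

0 and 2 are adjacent, so at least 2 colors are needed.
A valid assignment using 2 colors: 0=a, 1=b, 2=b, 3=b, 4=b, 5=a. Each edge has distinct colors on its endpoints.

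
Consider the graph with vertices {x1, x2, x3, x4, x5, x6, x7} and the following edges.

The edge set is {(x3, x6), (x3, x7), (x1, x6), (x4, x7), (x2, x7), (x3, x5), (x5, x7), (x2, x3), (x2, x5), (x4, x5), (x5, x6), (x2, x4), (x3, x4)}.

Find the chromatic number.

x2, x3, x4, x5, x7 are mutually adjacent (a clique of size 5), so at least 5 colors are needed.
5 colors suffice: color R → {x1, x5}; color B → {x3}; color G → {x4, x6}; color Y → {x7}; color P → {x2}. Each edge has distinct colors on its endpoints.

5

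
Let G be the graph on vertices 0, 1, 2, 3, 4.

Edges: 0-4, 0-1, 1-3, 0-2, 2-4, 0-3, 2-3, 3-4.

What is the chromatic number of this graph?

0, 2, 3, 4 are pairwise adjacent (a clique of size 4), so at least 4 colors are needed.
A valid assignment using 4 colors: 0=blue, 1=green, 2=green, 3=red, 4=yellow. Every edge joins two different colors.

4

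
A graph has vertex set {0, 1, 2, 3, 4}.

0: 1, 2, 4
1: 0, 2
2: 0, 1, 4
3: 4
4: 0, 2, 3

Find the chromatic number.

0, 1, 2 form a triangle, so at least 3 colors are needed.
One proper 3-coloring: 0=green, 1=blue, 2=red, 3=red, 4=blue. Every edge joins two different colors.

3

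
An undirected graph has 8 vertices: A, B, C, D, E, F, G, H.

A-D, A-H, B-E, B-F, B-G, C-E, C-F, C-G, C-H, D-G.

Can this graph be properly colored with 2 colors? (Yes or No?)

No

The cycle D-G-C-H-A-D has odd length 5, so it cannot be 2-colored; at least 3 colors are needed.
So 2 colors are not enough.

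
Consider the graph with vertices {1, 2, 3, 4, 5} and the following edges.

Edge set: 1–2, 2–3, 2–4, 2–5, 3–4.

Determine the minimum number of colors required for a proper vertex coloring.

3

2, 3, 4 are pairwise adjacent, so at least 3 colors are needed.
3 colors suffice: color a → {2}; color b → {1, 4, 5}; color c → {3}. Each edge has distinct colors on its endpoints.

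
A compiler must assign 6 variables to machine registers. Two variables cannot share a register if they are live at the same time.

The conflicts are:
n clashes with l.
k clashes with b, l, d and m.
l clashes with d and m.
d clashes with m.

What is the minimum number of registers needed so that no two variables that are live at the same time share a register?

4

k, l, d, m are mutually in conflict, so at least 4 registers are needed.
A valid assignment using 4 registers: n=2, k=2, b=1, l=1, d=3, m=4. Every pair that conflicts lands in different registers.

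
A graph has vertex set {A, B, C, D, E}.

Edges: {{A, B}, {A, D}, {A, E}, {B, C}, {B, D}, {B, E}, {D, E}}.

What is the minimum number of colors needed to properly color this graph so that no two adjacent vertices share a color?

4

A, B, D, E are pairwise adjacent (a clique of size 4), so at least 4 colors are needed.
4 colors suffice: A=3, B=1, C=2, D=4, E=2. No two adjacent vertices share a color.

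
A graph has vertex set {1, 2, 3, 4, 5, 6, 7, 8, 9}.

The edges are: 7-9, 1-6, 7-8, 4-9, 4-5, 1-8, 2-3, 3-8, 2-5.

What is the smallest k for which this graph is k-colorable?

The cycle 7-9-4-5-2-3-8-7 has odd length 7, so it cannot be 2-colored; at least 3 colors are needed.
3 colors suffice: color red → {5, 6, 8, 9}; color blue → {1, 3, 4, 7}; color green → {2}. No two adjacent vertices share a color.

3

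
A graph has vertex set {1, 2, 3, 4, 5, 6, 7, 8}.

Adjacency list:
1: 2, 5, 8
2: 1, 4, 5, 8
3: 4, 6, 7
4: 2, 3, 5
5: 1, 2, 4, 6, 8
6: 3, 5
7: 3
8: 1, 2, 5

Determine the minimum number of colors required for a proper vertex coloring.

4

1, 2, 5, 8 are mutually adjacent (a clique of size 4), so at least 4 colors are needed.
4 colors suffice: color a → {3, 5}; color b → {2, 6, 7}; color c → {4, 8}; color d → {1}. Every edge joins two different colors.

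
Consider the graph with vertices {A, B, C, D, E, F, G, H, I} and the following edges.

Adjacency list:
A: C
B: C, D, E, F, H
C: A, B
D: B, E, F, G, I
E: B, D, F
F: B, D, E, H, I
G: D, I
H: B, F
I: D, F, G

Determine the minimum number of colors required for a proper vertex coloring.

4

B, D, E, F are mutually adjacent (a clique of size 4), so at least 4 colors are needed.
One proper 4-coloring: A=2, B=3, C=1, D=2, E=4, F=1, G=1, H=2, I=3. Each edge has distinct colors on its endpoints.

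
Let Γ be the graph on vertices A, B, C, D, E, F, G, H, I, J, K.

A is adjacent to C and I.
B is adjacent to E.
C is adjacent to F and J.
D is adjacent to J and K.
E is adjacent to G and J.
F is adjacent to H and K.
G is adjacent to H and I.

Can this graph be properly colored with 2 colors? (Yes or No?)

No

The cycle D-K-F-C-J-D has odd length 5, so it cannot be 2-colored; at least 3 colors are needed.
So 2 colors are not enough.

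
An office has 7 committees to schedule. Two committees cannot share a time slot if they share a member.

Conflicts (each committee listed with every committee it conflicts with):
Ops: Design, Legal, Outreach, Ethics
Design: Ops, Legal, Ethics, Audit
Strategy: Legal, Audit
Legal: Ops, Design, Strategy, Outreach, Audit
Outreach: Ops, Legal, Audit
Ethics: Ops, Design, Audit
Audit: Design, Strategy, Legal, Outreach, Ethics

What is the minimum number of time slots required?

Design, Ethics, Audit are mutually in conflict, so at least 3 time slots are needed.
3 time slots suffice: time slot 1 → {Ops, Audit}; time slot 2 → {Legal, Ethics}; time slot 3 → {Design, Strategy, Outreach}. Every pair that conflicts lands in different time slots.

3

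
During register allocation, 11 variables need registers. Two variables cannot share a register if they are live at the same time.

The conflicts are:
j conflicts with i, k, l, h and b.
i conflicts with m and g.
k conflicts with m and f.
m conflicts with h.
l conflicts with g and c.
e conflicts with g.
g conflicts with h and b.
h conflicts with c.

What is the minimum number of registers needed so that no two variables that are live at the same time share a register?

i and m conflict, so at least 2 registers are needed.
A valid assignment using 2 registers: j=1, i=2, k=2, m=1, l=2, e=2, g=1, h=2, b=2, c=1, f=1. Each listed conflict is separated.

2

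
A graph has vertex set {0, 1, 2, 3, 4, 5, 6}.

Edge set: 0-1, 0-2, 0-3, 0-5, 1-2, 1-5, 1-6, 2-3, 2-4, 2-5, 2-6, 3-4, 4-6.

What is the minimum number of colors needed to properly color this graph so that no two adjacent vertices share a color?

4

0, 1, 2, 5 are mutually adjacent (a clique of size 4), so at least 4 colors are needed.
One proper 4-coloring: 0=green, 1=blue, 2=red, 3=blue, 4=yellow, 5=yellow, 6=green. No two adjacent vertices share a color.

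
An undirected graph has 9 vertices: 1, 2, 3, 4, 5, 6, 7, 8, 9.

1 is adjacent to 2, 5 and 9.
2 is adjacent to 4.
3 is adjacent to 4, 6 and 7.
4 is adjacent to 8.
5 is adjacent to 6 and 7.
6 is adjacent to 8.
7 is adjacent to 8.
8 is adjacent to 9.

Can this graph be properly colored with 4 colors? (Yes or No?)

The chromatic number is 3. The cycle 1-5-6-8-9-1 has odd length 5, so it cannot be 2-colored; at least 3 colors are needed.
One proper 3-coloring: 1=b, 2=a, 3=a, 4=b, 5=a, 6=b, 7=b, 8=a, 9=c.
Since 4 ≥ 3, a proper 4-coloring certainly exists.

Yes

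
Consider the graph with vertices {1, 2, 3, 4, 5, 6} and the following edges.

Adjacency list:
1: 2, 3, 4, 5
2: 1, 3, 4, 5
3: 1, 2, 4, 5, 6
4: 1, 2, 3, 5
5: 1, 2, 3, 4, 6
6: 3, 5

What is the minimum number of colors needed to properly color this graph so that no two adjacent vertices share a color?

5

1, 2, 3, 4, 5 are pairwise adjacent (a clique of size 5), so at least 5 colors are needed.
A valid assignment using 5 colors: 1=d, 2=c, 3=a, 4=e, 5=b, 6=c. Each edge has distinct colors on its endpoints.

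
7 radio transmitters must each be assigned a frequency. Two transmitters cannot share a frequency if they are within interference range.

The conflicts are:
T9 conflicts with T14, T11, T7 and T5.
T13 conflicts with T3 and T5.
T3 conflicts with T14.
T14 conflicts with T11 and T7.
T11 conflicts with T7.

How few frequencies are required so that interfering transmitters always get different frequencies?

4

T9, T14, T11, T7 pairwise conflict, so at least 4 frequencies are needed.
4 frequencies suffice: frequency 1 → {T14, T5}; frequency 2 → {T9, T3}; frequency 3 → {T13, T7}; frequency 4 → {T11}. No two conflicting transmitters share a frequency.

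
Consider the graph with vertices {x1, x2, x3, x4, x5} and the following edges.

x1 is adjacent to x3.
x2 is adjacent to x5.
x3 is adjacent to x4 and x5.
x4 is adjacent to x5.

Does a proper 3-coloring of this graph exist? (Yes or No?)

The chromatic number is 3. x3, x4, x5 are mutually adjacent, so at least 3 colors are needed.
3 colors suffice: x1=red, x2=blue, x3=blue, x4=green, x5=red.
That is already a proper 3-coloring.

Yes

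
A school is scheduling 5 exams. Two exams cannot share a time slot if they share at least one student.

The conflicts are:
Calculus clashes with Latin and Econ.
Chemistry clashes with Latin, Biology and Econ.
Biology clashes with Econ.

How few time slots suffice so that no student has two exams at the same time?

Chemistry, Biology, Econ all conflict with each other, so at least 3 time slots are needed.
3 time slots suffice: Calculus=2, Chemistry=2, Latin=1, Biology=3, Econ=1. Every pair that conflicts lands in different time slots.

3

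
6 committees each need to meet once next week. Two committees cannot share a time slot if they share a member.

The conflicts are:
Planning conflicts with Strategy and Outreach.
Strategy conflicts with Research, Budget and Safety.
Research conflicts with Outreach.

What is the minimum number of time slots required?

Planning and Strategy conflict, so at least 2 time slots are needed.
2 time slots suffice: time slot 1 → {Strategy, Outreach}; time slot 2 → {Planning, Research, Budget, Safety}. Every pair that conflicts lands in different time slots.

2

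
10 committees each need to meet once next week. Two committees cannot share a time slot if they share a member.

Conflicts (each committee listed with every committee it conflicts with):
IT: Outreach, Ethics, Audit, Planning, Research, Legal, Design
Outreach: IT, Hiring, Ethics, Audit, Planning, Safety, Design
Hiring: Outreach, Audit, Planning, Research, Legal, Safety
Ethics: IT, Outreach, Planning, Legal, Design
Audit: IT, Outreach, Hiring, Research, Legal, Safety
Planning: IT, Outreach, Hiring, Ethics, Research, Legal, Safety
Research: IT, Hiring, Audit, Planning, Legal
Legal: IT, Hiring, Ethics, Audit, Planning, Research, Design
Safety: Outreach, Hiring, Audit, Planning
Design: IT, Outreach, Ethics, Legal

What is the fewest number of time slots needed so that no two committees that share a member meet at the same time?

4

IT, Ethics, Legal, Design pairwise conflict, so at least 4 time slots are needed.
4 time slots suffice: time slot 1 → {Audit, Planning, Design}; time slot 2 → {Outreach, Legal}; time slot 3 → {IT, Hiring}; time slot 4 → {Ethics, Research, Safety}. Every pair that conflicts lands in different time slots.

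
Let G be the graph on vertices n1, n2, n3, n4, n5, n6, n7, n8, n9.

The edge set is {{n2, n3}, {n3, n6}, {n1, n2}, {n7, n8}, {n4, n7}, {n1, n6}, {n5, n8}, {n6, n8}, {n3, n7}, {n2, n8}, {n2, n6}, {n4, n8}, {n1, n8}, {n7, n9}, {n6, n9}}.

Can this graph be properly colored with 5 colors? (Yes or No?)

The chromatic number is 4. n1, n2, n6, n8 are mutually adjacent (a clique of size 4), so at least 4 colors are needed.
One proper 4-coloring: n1=4, n2=3, n3=1, n4=3, n5=2, n6=2, n7=2, n8=1, n9=1.
Since 5 ≥ 4, a proper 5-coloring certainly exists.

Yes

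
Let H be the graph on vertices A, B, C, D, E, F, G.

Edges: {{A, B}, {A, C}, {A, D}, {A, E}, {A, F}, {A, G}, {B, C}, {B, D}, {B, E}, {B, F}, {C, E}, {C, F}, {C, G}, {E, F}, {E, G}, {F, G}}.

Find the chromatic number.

5

A, B, C, E, F are pairwise adjacent (a clique of size 5), so at least 5 colors are needed.
One proper 5-coloring: A=1, B=2, C=3, D=3, E=5, F=4, G=2. Every edge joins two different colors.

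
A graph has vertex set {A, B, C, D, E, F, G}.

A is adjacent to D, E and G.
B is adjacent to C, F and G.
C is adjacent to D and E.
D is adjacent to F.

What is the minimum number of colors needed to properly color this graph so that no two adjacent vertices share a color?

3

The cycle G-B-C-D-A-G has odd length 5, so it cannot be 2-colored; at least 3 colors are needed.
3 colors suffice: color red → {A, C, F}; color blue → {B, D, E}; color green → {G}. Every edge joins two different colors.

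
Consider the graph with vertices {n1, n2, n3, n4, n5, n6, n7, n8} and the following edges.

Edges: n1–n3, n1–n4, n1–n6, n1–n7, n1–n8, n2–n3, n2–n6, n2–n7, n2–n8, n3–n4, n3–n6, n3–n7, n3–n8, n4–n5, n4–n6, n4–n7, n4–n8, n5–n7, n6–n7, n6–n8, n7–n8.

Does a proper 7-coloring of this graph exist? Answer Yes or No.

The chromatic number is 6. n1, n3, n4, n6, n7, n8 are pairwise adjacent (a clique of size 6), so at least 6 colors are needed.
6 colors suffice: n1=6, n2=4, n3=2, n4=4, n5=2, n6=3, n7=1, n8=5.
Since 7 ≥ 6, a proper 7-coloring certainly exists.

Yes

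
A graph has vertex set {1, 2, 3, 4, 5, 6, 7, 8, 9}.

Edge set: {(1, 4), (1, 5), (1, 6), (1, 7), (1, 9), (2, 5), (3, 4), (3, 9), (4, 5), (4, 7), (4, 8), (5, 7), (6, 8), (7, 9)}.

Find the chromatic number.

1, 4, 5, 7 are pairwise adjacent (a clique of size 4), so at least 4 colors are needed.
One proper 4-coloring: 1=red, 2=red, 3=red, 4=blue, 5=green, 6=blue, 7=yellow, 8=red, 9=blue. Every edge joins two different colors.

4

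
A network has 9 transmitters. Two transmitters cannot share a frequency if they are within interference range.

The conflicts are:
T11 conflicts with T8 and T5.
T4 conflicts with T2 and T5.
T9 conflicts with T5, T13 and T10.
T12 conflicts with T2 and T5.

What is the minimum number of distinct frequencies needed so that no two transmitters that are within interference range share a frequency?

2

T11 and T8 conflict, so at least 2 frequencies are needed.
A valid assignment using 2 frequencies: T11=2, T4=2, T9=2, T12=2, T8=1, T2=1, T5=1, T13=1, T10=1. Every pair that conflicts lands in different frequencies.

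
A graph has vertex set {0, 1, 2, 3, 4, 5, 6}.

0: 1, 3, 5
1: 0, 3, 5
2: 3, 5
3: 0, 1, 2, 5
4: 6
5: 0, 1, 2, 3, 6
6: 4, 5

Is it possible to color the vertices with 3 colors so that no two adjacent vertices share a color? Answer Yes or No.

No

0, 1, 3, 5 are pairwise adjacent (a clique of size 4), so at least 4 colors are needed.
So 3 colors are not enough.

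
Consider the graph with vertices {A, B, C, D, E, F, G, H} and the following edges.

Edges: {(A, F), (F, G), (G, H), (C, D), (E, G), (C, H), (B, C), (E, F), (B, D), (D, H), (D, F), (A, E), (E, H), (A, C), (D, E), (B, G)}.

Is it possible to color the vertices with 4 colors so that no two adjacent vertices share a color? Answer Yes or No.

Yes

The chromatic number is 3. E, G, H are mutually adjacent, so at least 3 colors are needed.
3 colors suffice: color red → {A, D, G}; color blue → {C, E}; color green → {B, F, H}.
Since 4 ≥ 3, a proper 4-coloring certainly exists.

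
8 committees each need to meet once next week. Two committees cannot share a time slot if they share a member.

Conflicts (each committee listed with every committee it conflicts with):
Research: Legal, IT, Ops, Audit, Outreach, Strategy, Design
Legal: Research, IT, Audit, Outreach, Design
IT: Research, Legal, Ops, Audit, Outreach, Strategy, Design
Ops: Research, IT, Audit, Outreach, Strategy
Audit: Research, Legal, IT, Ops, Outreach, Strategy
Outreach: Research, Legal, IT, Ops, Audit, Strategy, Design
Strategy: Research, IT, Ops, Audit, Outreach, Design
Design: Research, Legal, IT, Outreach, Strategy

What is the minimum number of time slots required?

6

Research, IT, Ops, Audit, Outreach, Strategy are mutually in conflict, so at least 6 time slots are needed.
A valid assignment using 6 time slots: Research=2, Legal=5, IT=3, Ops=6, Audit=4, Outreach=1, Strategy=5, Design=4. No two conflicting committees share a time slot.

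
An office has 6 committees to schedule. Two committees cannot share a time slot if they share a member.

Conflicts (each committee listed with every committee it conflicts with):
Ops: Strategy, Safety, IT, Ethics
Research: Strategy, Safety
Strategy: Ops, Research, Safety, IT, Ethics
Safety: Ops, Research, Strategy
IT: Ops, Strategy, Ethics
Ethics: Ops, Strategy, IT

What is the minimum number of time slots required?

Ops, Strategy, IT, Ethics all conflict with each other, so at least 4 time slots are needed.
4 time slots suffice: time slot 1 → {Strategy}; time slot 2 → {Ops, Research}; time slot 3 → {Safety, Ethics}; time slot 4 → {IT}. Every pair that conflicts lands in different time slots.

4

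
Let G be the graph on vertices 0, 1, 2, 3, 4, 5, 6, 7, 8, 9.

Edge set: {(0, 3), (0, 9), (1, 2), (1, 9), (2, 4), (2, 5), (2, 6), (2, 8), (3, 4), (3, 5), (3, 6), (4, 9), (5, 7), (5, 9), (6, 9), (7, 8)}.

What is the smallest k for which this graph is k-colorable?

2

5 and 7 are adjacent, so at least 2 colors are needed.
2 colors suffice: 0=blue, 1=blue, 2=red, 3=red, 4=blue, 5=blue, 6=blue, 7=red, 8=blue, 9=red. No two adjacent vertices share a color.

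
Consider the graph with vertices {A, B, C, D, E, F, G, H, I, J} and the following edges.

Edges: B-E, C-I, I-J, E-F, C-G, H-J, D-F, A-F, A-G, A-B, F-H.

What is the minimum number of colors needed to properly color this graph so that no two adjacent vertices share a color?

3

The cycle I-J-H-F-A-G-C-I has odd length 7, so it cannot be 2-colored; at least 3 colors are needed.
3 colors suffice: color red → {B, C, F, J}; color blue → {A, D, E, H, I}; color green → {G}. Each edge has distinct colors on its endpoints.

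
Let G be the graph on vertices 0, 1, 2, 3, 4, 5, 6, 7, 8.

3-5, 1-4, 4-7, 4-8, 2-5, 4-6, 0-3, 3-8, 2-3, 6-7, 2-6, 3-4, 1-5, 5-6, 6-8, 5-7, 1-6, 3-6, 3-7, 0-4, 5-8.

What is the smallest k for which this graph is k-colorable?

4

3, 4, 6, 8 are pairwise adjacent (a clique of size 4), so at least 4 colors are needed.
4 colors suffice: color a → {1, 3}; color b → {0, 6}; color c → {4, 5}; color d → {2, 7, 8}. No two adjacent vertices share a color.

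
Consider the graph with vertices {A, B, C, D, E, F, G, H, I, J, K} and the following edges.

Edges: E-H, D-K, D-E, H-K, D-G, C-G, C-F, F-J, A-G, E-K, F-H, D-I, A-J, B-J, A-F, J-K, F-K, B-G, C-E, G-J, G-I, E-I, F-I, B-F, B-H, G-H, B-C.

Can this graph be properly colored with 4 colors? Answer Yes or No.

Yes

The chromatic number is 3. D, G, I are mutually adjacent, so at least 3 colors are needed.
3 colors suffice: A=blue, B=blue, C=green, D=green, E=red, F=red, G=red, H=green, I=blue, J=green, K=blue.
Since 4 ≥ 3, a proper 4-coloring certainly exists.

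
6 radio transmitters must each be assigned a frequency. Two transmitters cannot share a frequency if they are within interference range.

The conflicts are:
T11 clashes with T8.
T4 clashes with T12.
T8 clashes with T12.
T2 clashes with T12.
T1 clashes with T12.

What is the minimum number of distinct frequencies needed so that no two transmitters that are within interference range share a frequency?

2

T11 and T8 conflict, so at least 2 frequencies are needed.
Using 2 frequencies: T11=1, T4=2, T8=2, T2=2, T1=2, T12=1. Every pair that conflicts lands in different frequencies.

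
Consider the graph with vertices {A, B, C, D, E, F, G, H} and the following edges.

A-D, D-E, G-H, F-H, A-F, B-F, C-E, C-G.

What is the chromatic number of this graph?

The cycle D-A-F-H-G-C-E-D has odd length 7, so it cannot be 2-colored; at least 3 colors are needed.
3 colors suffice: A=green, B=blue, C=blue, D=blue, E=red, F=red, G=red, H=blue. Every edge joins two different colors.

3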